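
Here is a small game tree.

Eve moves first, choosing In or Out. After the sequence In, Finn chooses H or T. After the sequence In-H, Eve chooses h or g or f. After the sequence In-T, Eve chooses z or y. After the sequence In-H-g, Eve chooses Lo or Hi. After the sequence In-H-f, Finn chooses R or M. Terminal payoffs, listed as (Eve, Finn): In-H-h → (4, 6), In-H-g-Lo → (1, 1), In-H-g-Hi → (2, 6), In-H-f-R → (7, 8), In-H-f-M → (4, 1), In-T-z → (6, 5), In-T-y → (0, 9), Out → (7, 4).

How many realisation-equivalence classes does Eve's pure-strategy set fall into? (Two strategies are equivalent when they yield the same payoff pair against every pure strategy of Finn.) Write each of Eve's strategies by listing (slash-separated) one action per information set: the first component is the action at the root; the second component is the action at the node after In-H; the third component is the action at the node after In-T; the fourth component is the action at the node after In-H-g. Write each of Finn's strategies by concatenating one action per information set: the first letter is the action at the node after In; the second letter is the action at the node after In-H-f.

Eve has 24 pure strategies: In/h/z/Lo, In/h/z/Hi, In/h/y/Lo, In/h/y/Hi, In/g/z/Lo, In/g/z/Hi, In/g/y/Lo, In/g/y/Hi, In/f/z/Lo, In/f/z/Hi, In/f/y/Lo, In/f/y/Hi, Out/h/z/Lo, Out/h/z/Hi, Out/h/y/Lo, Out/h/y/Hi, Out/g/z/Lo, Out/g/z/Hi, Out/g/y/Lo, Out/g/y/Hi, Out/f/z/Lo, Out/f/z/Hi, Out/f/y/Lo, Out/f/y/Hi. Columns: HR, HM, TR, TM.
{In/h/z/Lo, In/h/z/Hi} → row (4,6) (4,6) (6,5) (6,5)
{In/h/y/Lo, In/h/y/Hi} → row (4,6) (4,6) (0,9) (0,9)
{In/g/z/Lo} → row (1,1) (1,1) (6,5) (6,5)
{In/g/z/Hi} → row (2,6) (2,6) (6,5) (6,5)
{In/g/y/Lo} → row (1,1) (1,1) (0,9) (0,9)
{In/g/y/Hi} → row (2,6) (2,6) (0,9) (0,9)
{In/f/z/Lo, In/f/z/Hi} → row (7,8) (4,1) (6,5) (6,5)
{In/f/y/Lo, In/f/y/Hi} → row (7,8) (4,1) (0,9) (0,9)
{Out/h/z/Lo, Out/h/z/Hi, Out/h/y/Lo, Out/h/y/Hi, Out/g/z/Lo, Out/g/z/Hi, Out/g/y/Lo, Out/g/y/Hi, Out/f/z/Lo, Out/f/z/Hi, Out/f/y/Lo, Out/f/y/Hi} → row (7,4) (7,4) (7,4) (7,4)
That's 9 distinct rows out of 24 strategies.

9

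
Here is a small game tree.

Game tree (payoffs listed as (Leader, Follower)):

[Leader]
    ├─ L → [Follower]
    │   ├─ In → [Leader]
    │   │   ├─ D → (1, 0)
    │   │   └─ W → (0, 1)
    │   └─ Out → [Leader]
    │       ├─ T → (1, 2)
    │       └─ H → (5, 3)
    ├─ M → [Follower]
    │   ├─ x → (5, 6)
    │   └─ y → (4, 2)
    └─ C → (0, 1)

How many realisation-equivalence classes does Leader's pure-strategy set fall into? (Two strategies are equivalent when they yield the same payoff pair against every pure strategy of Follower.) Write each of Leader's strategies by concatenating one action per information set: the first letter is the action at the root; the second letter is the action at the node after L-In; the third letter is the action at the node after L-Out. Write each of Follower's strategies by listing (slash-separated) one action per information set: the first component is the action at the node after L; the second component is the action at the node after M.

6

Leader has 12 pure strategies: LDT, LDH, LWT, LWH, MDT, MDH, MWT, MWH, CDT, CDH, CWT, CWH. Columns: In/x, In/y, Out/x, Out/y.
{LDT} → row (1,0) (1,0) (1,2) (1,2)
{LDH} → row (1,0) (1,0) (5,3) (5,3)
{LWT} → row (0,1) (0,1) (1,2) (1,2)
{LWH} → row (0,1) (0,1) (5,3) (5,3)
{MDT, MDH, MWT, MWH} → row (5,6) (4,2) (5,6) (4,2)
{CDT, CDH, CWT, CWH} → row (0,1) (0,1) (0,1) (0,1)
That's 6 distinct rows out of 12 strategies.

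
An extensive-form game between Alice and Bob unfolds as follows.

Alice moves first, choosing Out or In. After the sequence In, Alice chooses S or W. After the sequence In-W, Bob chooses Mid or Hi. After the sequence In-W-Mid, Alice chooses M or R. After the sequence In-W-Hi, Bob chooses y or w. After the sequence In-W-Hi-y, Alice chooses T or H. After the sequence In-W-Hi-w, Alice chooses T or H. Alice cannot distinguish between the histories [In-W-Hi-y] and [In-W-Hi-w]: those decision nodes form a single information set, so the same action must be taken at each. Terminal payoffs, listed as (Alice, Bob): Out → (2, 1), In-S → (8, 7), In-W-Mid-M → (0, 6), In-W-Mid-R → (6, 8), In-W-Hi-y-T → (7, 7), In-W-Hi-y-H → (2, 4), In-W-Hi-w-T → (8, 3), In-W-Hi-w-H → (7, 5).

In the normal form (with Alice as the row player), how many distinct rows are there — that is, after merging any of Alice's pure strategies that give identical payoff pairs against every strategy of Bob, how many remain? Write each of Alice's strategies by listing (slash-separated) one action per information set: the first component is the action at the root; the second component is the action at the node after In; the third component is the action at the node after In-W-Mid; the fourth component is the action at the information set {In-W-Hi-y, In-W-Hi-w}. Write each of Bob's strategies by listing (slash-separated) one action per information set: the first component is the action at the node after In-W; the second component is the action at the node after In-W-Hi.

6

Alice has 16 pure strategies: Out/S/M/T, Out/S/M/H, Out/S/R/T, Out/S/R/H, Out/W/M/T, Out/W/M/H, Out/W/R/T, Out/W/R/H, In/S/M/T, In/S/M/H, In/S/R/T, In/S/R/H, In/W/M/T, In/W/M/H, In/W/R/T, In/W/R/H. Columns: Mid/y, Mid/w, Hi/y, Hi/w.
{Out/S/M/T, Out/S/M/H, Out/S/R/T, Out/S/R/H, Out/W/M/T, Out/W/M/H, Out/W/R/T, Out/W/R/H} → row (2,1) (2,1) (2,1) (2,1)
{In/S/M/T, In/S/M/H, In/S/R/T, In/S/R/H} → row (8,7) (8,7) (8,7) (8,7)
{In/W/M/T} → row (0,6) (0,6) (7,7) (8,3)
{In/W/M/H} → row (0,6) (0,6) (2,4) (7,5)
{In/W/R/T} → row (6,8) (6,8) (7,7) (8,3)
{In/W/R/H} → row (6,8) (6,8) (2,4) (7,5)
That's 6 distinct rows out of 16 strategies.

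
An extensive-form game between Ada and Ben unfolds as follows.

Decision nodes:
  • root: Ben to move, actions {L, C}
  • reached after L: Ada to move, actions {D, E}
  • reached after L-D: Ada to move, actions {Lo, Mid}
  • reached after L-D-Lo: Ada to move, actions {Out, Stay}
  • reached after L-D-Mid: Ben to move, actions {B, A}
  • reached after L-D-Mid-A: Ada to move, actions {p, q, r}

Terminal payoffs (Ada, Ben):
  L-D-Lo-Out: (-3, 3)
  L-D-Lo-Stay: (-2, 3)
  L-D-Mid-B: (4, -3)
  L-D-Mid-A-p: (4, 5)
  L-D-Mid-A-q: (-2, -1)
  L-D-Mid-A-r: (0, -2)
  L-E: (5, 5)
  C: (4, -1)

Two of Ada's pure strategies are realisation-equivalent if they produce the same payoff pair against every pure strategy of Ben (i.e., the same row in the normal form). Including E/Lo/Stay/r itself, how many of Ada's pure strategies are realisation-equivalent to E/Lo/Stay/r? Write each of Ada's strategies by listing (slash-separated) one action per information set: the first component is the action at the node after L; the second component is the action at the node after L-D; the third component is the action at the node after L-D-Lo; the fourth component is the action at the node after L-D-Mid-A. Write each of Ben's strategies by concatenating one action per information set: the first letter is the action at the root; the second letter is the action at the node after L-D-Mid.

12

Row for E/Lo/Stay/r (columns LB, LA, CB, CA): (5,5) (5,5) (4,-1) (4,-1).
Under E/Lo/Stay/r, Ada's choice at the node after L-D and at the node after L-D-Lo and at the node after L-D-Mid-A can never be reached regardless of what Ben does, so varying those choices leaves every outcome unchanged.
Holding the reachable choices fixed and varying the unreachable ones freely already gives 2 × 2 × 3 = 12 equivalent strategies.
No other strategy reproduces this row, so those 12 are the full class: E/Lo/Out/p, E/Lo/Out/q, E/Lo/Out/r, E/Lo/Stay/p, E/Lo/Stay/q, E/Lo/Stay/r, E/Mid/Out/p, E/Mid/Out/q, E/Mid/Out/r, E/Mid/Stay/p, E/Mid/Stay/q, E/Mid/Stay/r.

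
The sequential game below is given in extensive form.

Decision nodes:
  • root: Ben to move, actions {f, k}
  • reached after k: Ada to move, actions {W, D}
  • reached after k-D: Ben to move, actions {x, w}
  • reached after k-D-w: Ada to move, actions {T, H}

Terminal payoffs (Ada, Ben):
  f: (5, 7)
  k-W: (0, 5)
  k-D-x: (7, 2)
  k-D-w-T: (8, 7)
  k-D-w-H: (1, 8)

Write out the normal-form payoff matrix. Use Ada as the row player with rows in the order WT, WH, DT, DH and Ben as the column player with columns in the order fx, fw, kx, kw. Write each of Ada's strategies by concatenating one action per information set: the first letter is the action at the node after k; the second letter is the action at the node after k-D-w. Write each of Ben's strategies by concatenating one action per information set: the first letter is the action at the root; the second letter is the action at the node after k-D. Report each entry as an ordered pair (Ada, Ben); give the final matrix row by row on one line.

           fx       fw       kx       kw
  WT    (5,7)    (5,7)    (0,5)    (0,5)
  WH    (5,7)    (5,7)    (0,5)    (0,5)
  DT    (5,7)    (5,7)    (7,2)    (8,7)
  DH    (5,7)    (5,7)    (7,2)    (1,8)

WT: (5,7) (5,7) (0,5) (0,5) | WH: (5,7) (5,7) (0,5) (0,5) | DT: (5,7) (5,7) (7,2) (8,7) | DH: (5,7) (5,7) (7,2) (1,8)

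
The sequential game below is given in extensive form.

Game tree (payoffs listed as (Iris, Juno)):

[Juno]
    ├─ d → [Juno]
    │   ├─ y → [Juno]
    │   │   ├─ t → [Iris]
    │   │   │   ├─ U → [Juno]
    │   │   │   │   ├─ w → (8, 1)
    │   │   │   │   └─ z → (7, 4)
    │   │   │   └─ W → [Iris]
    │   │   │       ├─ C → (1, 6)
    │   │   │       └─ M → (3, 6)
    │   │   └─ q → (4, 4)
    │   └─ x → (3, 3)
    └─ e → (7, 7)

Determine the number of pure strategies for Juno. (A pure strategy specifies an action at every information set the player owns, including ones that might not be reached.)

16

Juno owns the root with actions {d, e} — two choices.
Juno owns the node after d with actions {y, x} — two choices.
Juno owns the node after d-y with actions {t, q} — two choices.
Juno owns the node after d-y-t-U with actions {w, z} — two choices.
A pure strategy fixes one action at each information set independently, so the count is the product 2 × 2 × 2 × 2 = 16.
(For reference, Iris has 4 pure strategies, giving a 16×4 normal-form matrix.)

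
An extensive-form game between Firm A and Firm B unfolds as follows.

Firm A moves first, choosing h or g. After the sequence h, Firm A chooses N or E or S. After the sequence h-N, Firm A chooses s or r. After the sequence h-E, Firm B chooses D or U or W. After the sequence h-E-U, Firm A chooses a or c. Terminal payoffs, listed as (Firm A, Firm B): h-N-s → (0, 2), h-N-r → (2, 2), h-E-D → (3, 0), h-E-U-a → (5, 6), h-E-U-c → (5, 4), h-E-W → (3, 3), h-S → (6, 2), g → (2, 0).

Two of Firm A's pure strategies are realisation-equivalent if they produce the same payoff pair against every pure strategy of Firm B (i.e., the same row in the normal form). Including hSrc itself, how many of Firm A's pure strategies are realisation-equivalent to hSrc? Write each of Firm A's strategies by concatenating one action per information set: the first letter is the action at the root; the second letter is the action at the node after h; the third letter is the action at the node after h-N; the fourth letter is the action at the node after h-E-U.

Row for hSrc (columns D, U, W): (6,2) (6,2) (6,2).
Under hSrc, Firm A's choice at the node after h-N and at the node after h-E-U can never be reached regardless of what Firm B does, so varying those choices leaves every outcome unchanged.
Holding the reachable choices fixed and varying the unreachable ones freely already gives 2 × 2 = 4 equivalent strategies.
No other strategy reproduces this row, so those 4 are the full class: hSsa, hSsc, hSra, hSrc.

4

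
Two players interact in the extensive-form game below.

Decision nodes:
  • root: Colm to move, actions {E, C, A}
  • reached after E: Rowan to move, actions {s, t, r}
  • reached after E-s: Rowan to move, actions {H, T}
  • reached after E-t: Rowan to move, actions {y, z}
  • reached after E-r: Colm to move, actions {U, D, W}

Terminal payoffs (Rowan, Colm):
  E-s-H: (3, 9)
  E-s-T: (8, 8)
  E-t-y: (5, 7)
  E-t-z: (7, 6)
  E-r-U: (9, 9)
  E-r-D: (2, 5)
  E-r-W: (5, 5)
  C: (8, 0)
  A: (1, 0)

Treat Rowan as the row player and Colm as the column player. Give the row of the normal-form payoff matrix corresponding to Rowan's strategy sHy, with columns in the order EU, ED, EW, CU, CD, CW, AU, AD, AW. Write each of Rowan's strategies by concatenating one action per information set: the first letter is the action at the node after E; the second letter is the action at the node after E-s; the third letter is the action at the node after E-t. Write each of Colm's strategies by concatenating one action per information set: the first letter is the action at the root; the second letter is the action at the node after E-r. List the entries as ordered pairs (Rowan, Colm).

vs EU: Colm plays E → Rowan plays s at [E] → Rowan plays H at [E-s] → (3, 9)
vs ED: Colm plays E → Rowan plays s at [E] → Rowan plays H at [E-s] → (3, 9)
vs EW: Colm plays E → Rowan plays s at [E] → Rowan plays H at [E-s] → (3, 9)
vs CU: Colm plays C → (8, 0)
vs CD: Colm plays C → (8, 0)
vs CW: Colm plays C → (8, 0)
vs AU: Colm plays A → (1, 0)
vs AD: Colm plays A → (1, 0)
vs AW: Colm plays A → (1, 0)

(3,9) (3,9) (3,9) (8,0) (8,0) (8,0) (1,0) (1,0) (1,0)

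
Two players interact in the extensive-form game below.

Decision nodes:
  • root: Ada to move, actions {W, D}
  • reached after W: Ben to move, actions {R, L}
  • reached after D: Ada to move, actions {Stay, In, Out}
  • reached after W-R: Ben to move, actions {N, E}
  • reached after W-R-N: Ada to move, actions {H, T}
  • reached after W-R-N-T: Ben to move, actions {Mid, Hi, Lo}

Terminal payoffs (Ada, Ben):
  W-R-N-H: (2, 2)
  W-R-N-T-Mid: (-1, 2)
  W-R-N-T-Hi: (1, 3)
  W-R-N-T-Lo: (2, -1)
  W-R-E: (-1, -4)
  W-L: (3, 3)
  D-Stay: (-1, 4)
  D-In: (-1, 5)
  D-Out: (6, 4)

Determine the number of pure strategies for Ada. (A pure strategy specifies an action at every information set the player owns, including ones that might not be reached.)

12

Ada owns the root with actions {W, D} — two choices.
Ada owns the node after D with actions {Stay, In, Out} — three choices.
Ada owns the node after W-R-N with actions {H, T} — two choices.
A pure strategy fixes one action at each information set independently, so the count is the product 2 × 3 × 2 = 12.
(For reference, Ben has 12 pure strategies, giving a 12×12 normal-form matrix.)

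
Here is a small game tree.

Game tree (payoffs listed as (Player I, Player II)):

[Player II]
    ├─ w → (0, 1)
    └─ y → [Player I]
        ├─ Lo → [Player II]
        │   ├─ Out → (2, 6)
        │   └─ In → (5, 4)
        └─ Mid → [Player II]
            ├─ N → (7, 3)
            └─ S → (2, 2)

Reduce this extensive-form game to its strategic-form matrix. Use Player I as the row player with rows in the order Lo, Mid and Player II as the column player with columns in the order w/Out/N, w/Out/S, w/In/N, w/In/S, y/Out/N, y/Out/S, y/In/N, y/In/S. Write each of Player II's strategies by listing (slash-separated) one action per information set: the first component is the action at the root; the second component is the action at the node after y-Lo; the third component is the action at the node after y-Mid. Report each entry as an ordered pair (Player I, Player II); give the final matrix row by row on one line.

Row Lo: w/Out/N→(0,1), w/Out/S→(0,1), w/In/N→(0,1), w/In/S→(0,1), y/Out/N→(2,6), y/Out/S→(2,6), y/In/N→(5,4), y/In/S→(5,4)
Row Mid: w/Out/N→(0,1), w/Out/S→(0,1), w/In/N→(0,1), w/In/S→(0,1), y/Out/N→(7,3), y/Out/S→(2,2), y/In/N→(7,3), y/In/S→(2,2)

Lo: (0,1) (0,1) (0,1) (0,1) (2,6) (2,6) (5,4) (5,4) | Mid: (0,1) (0,1) (0,1) (0,1) (7,3) (2,2) (7,3) (2,2)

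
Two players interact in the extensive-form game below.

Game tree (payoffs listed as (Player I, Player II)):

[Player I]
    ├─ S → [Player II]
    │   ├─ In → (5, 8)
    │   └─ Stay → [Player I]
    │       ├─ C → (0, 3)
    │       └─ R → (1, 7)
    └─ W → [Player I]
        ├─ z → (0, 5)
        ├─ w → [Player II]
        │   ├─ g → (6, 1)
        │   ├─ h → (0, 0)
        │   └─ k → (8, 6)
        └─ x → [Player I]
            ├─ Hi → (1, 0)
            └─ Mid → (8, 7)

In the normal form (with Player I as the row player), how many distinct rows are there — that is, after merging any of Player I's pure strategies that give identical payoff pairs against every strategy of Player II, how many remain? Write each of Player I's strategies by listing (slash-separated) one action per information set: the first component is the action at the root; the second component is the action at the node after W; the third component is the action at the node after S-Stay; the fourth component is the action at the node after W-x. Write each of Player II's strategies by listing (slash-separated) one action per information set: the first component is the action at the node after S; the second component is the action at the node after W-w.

6

Player I has 24 pure strategies: S/z/C/Hi, S/z/C/Mid, S/z/R/Hi, S/z/R/Mid, S/w/C/Hi, S/w/C/Mid, S/w/R/Hi, S/w/R/Mid, S/x/C/Hi, S/x/C/Mid, S/x/R/Hi, S/x/R/Mid, W/z/C/Hi, W/z/C/Mid, W/z/R/Hi, W/z/R/Mid, W/w/C/Hi, W/w/C/Mid, W/w/R/Hi, W/w/R/Mid, W/x/C/Hi, W/x/C/Mid, W/x/R/Hi, W/x/R/Mid. Columns: In/g, In/h, In/k, Stay/g, Stay/h, Stay/k.
{S/z/C/Hi, S/z/C/Mid, S/w/C/Hi, S/w/C/Mid, S/x/C/Hi, S/x/C/Mid} → row (5,8) (5,8) (5,8) (0,3) (0,3) (0,3)
{S/z/R/Hi, S/z/R/Mid, S/w/R/Hi, S/w/R/Mid, S/x/R/Hi, S/x/R/Mid} → row (5,8) (5,8) (5,8) (1,7) (1,7) (1,7)
{W/z/C/Hi, W/z/C/Mid, W/z/R/Hi, W/z/R/Mid} → row (0,5) (0,5) (0,5) (0,5) (0,5) (0,5)
{W/w/C/Hi, W/w/C/Mid, W/w/R/Hi, W/w/R/Mid} → row (6,1) (0,0) (8,6) (6,1) (0,0) (8,6)
{W/x/C/Hi, W/x/R/Hi} → row (1,0) (1,0) (1,0) (1,0) (1,0) (1,0)
{W/x/C/Mid, W/x/R/Mid} → row (8,7) (8,7) (8,7) (8,7) (8,7) (8,7)
That's 6 distinct rows out of 24 strategies.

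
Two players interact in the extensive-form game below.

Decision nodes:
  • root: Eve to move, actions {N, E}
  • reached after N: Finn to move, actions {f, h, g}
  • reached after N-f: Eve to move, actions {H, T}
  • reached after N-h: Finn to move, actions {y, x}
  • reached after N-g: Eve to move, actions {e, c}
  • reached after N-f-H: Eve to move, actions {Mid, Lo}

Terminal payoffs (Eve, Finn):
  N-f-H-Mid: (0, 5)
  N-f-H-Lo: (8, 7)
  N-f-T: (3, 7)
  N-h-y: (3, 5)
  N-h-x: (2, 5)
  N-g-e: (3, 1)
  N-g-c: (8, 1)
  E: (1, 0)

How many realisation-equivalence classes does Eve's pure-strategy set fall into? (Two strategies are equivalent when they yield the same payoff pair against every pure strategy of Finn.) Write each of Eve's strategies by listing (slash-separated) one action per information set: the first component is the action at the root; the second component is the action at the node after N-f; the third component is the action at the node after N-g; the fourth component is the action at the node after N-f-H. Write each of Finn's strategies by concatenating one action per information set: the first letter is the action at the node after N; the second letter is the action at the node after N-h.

7

Eve has 16 pure strategies: N/H/e/Mid, N/H/e/Lo, N/H/c/Mid, N/H/c/Lo, N/T/e/Mid, N/T/e/Lo, N/T/c/Mid, N/T/c/Lo, E/H/e/Mid, E/H/e/Lo, E/H/c/Mid, E/H/c/Lo, E/T/e/Mid, E/T/e/Lo, E/T/c/Mid, E/T/c/Lo. Columns: fy, fx, hy, hx, gy, gx.
{N/H/e/Mid} → row (0,5) (0,5) (3,5) (2,5) (3,1) (3,1)
{N/H/e/Lo} → row (8,7) (8,7) (3,5) (2,5) (3,1) (3,1)
{N/H/c/Mid} → row (0,5) (0,5) (3,5) (2,5) (8,1) (8,1)
{N/H/c/Lo} → row (8,7) (8,7) (3,5) (2,5) (8,1) (8,1)
{N/T/e/Mid, N/T/e/Lo} → row (3,7) (3,7) (3,5) (2,5) (3,1) (3,1)
{N/T/c/Mid, N/T/c/Lo} → row (3,7) (3,7) (3,5) (2,5) (8,1) (8,1)
{E/H/e/Mid, E/H/e/Lo, E/H/c/Mid, E/H/c/Lo, E/T/e/Mid, E/T/e/Lo, E/T/c/Mid, E/T/c/Lo} → row (1,0) (1,0) (1,0) (1,0) (1,0) (1,0)
That's 7 distinct rows out of 16 strategies.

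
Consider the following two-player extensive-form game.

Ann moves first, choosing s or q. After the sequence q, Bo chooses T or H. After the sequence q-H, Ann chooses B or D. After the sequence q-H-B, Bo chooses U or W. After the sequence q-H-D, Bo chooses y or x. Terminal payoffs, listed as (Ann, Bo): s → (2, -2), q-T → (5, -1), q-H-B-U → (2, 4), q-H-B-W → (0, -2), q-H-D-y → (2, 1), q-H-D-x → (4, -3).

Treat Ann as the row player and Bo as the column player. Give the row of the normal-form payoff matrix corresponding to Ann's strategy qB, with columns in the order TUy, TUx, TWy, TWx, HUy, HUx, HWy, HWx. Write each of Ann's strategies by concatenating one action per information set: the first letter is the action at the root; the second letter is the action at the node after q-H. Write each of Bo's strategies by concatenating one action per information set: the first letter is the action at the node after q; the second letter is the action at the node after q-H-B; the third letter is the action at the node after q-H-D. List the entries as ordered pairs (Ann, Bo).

vs TUy: Ann plays q → Bo plays T at [q] → (5, -1)
vs TUx: Ann plays q → Bo plays T at [q] → (5, -1)
vs TWy: Ann plays q → Bo plays T at [q] → (5, -1)
vs TWx: Ann plays q → Bo plays T at [q] → (5, -1)
vs HUy: Ann plays q → Bo plays H at [q] → Ann plays B at [q-H] → Bo plays U at [q-H-B] → (2, 4)
vs HUx: Ann plays q → Bo plays H at [q] → Ann plays B at [q-H] → Bo plays U at [q-H-B] → (2, 4)
vs HWy: Ann plays q → Bo plays H at [q] → Ann plays B at [q-H] → Bo plays W at [q-H-B] → (0, -2)
vs HWx: Ann plays q → Bo plays H at [q] → Ann plays B at [q-H] → Bo plays W at [q-H-B] → (0, -2)

(5,-1) (5,-1) (5,-1) (5,-1) (2,4) (2,4) (0,-2) (0,-2)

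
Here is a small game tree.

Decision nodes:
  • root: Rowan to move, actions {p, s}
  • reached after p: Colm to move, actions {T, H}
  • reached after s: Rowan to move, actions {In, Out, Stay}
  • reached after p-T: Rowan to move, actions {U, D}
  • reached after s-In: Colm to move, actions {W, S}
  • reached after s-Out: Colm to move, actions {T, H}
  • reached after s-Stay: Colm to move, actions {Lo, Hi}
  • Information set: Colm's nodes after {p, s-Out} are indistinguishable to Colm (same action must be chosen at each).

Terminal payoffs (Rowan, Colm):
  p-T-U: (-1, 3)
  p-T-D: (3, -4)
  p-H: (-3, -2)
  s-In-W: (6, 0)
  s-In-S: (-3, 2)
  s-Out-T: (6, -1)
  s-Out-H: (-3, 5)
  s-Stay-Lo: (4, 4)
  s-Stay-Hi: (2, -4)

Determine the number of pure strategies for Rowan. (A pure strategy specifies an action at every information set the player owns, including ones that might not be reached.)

Rowan owns the root with actions {p, s} — two choices.
Rowan owns the node after s with actions {In, Out, Stay} — three choices.
Rowan owns the node after p-T with actions {U, D} — two choices.
A pure strategy fixes one action at each information set independently, so the count is the product 2 × 3 × 2 = 12.
(For reference, Colm has 8 pure strategies, giving a 12×8 normal-form matrix.)

12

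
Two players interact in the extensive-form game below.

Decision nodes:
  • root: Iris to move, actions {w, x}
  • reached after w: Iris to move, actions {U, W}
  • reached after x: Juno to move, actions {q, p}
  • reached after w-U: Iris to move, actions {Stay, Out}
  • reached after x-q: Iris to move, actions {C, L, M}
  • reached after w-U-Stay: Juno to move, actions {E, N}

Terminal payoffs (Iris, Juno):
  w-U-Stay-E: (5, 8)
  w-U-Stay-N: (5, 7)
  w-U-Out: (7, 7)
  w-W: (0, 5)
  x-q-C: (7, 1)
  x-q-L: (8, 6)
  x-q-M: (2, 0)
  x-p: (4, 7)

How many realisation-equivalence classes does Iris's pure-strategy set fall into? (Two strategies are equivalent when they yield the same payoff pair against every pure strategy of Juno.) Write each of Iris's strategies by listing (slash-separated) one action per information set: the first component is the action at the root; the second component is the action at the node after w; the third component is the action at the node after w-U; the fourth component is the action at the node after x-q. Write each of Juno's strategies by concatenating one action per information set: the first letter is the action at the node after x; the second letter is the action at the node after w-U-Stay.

6

Iris has 24 pure strategies: w/U/Stay/C, w/U/Stay/L, w/U/Stay/M, w/U/Out/C, w/U/Out/L, w/U/Out/M, w/W/Stay/C, w/W/Stay/L, w/W/Stay/M, w/W/Out/C, w/W/Out/L, w/W/Out/M, x/U/Stay/C, x/U/Stay/L, x/U/Stay/M, x/U/Out/C, x/U/Out/L, x/U/Out/M, x/W/Stay/C, x/W/Stay/L, x/W/Stay/M, x/W/Out/C, x/W/Out/L, x/W/Out/M. Columns: qE, qN, pE, pN.
{w/U/Stay/C, w/U/Stay/L, w/U/Stay/M} → row (5,8) (5,7) (5,8) (5,7)
{w/U/Out/C, w/U/Out/L, w/U/Out/M} → row (7,7) (7,7) (7,7) (7,7)
{w/W/Stay/C, w/W/Stay/L, w/W/Stay/M, w/W/Out/C, w/W/Out/L, w/W/Out/M} → row (0,5) (0,5) (0,5) (0,5)
{x/U/Stay/C, x/U/Out/C, x/W/Stay/C, x/W/Out/C} → row (7,1) (7,1) (4,7) (4,7)
{x/U/Stay/L, x/U/Out/L, x/W/Stay/L, x/W/Out/L} → row (8,6) (8,6) (4,7) (4,7)
{x/U/Stay/M, x/U/Out/M, x/W/Stay/M, x/W/Out/M} → row (2,0) (2,0) (4,7) (4,7)
That's 6 distinct rows out of 24 strategies.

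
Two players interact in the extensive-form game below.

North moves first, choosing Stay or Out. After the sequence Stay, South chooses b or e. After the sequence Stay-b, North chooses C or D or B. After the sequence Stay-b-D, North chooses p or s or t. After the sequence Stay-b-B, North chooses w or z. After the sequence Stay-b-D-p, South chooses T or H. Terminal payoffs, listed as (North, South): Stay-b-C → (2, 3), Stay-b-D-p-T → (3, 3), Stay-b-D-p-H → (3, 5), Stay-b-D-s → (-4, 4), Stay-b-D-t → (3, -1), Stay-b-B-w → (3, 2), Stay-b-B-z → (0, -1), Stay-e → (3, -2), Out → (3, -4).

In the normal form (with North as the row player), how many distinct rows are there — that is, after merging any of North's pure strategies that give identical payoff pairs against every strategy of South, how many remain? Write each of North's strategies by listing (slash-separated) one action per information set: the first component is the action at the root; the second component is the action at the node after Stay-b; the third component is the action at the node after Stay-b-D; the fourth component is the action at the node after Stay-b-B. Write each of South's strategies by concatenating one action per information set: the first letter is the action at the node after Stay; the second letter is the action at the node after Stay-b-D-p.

North has 36 pure strategies: Stay/C/p/w, Stay/C/p/z, Stay/C/s/w, Stay/C/s/z, Stay/C/t/w, Stay/C/t/z, Stay/D/p/w, Stay/D/p/z, Stay/D/s/w, Stay/D/s/z, Stay/D/t/w, Stay/D/t/z, Stay/B/p/w, Stay/B/p/z, Stay/B/s/w, Stay/B/s/z, Stay/B/t/w, Stay/B/t/z, Out/C/p/w, Out/C/p/z, Out/C/s/w, Out/C/s/z, Out/C/t/w, Out/C/t/z, Out/D/p/w, Out/D/p/z, Out/D/s/w, Out/D/s/z, Out/D/t/w, Out/D/t/z, Out/B/p/w, Out/B/p/z, Out/B/s/w, Out/B/s/z, Out/B/t/w, Out/B/t/z. Columns: bT, bH, eT, eH.
{Stay/C/p/w, Stay/C/p/z, Stay/C/s/w, Stay/C/s/z, Stay/C/t/w, Stay/C/t/z} → row (2,3) (2,3) (3,-2) (3,-2)
{Stay/D/p/w, Stay/D/p/z} → row (3,3) (3,5) (3,-2) (3,-2)
{Stay/D/s/w, Stay/D/s/z} → row (-4,4) (-4,4) (3,-2) (3,-2)
{Stay/D/t/w, Stay/D/t/z} → row (3,-1) (3,-1) (3,-2) (3,-2)
{Stay/B/p/w, Stay/B/s/w, Stay/B/t/w} → row (3,2) (3,2) (3,-2) (3,-2)
{Stay/B/p/z, Stay/B/s/z, Stay/B/t/z} → row (0,-1) (0,-1) (3,-2) (3,-2)
{Out/C/p/w, Out/C/p/z, Out/C/s/w, Out/C/s/z, Out/C/t/w, Out/C/t/z, Out/D/p/w, Out/D/p/z, Out/D/s/w, Out/D/s/z, Out/D/t/w, Out/D/t/z, Out/B/p/w, Out/B/p/z, Out/B/s/w, Out/B/s/z, Out/B/t/w, Out/B/t/z} → row (3,-4) (3,-4) (3,-4) (3,-4)
That's 7 distinct rows out of 36 strategies.

7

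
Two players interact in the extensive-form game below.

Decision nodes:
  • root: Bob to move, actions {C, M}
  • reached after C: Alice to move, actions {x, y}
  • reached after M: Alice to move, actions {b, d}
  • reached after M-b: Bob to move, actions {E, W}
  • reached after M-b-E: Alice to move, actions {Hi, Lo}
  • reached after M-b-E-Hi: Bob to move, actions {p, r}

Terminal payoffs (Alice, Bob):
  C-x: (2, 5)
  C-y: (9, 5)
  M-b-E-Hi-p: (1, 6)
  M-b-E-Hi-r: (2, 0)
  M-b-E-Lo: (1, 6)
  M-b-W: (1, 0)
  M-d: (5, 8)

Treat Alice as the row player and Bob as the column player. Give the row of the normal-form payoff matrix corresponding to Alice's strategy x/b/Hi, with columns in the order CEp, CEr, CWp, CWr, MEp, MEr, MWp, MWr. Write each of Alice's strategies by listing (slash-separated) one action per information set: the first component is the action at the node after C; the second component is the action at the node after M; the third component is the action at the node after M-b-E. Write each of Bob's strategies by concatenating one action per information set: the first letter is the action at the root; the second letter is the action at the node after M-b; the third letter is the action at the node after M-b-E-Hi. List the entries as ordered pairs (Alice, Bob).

(2,5) (2,5) (2,5) (2,5) (1,6) (2,0) (1,0) (1,0)

vs CEp: Bob plays C → Alice plays x at [C] → (2, 5)
vs CEr: Bob plays C → Alice plays x at [C] → (2, 5)
vs CWp: Bob plays C → Alice plays x at [C] → (2, 5)
vs CWr: Bob plays C → Alice plays x at [C] → (2, 5)
vs MEp: Bob plays M → Alice plays b at [M] → Bob plays E at [M-b] → Alice plays Hi at [M-b-E] → Bob plays p at [M-b-E-Hi] → (1, 6)
vs MEr: Bob plays M → Alice plays b at [M] → Bob plays E at [M-b] → Alice plays Hi at [M-b-E] → Bob plays r at [M-b-E-Hi] → (2, 0)
vs MWp: Bob plays M → Alice plays b at [M] → Bob plays W at [M-b] → (1, 0)
vs MWr: Bob plays M → Alice plays b at [M] → Bob plays W at [M-b] → (1, 0)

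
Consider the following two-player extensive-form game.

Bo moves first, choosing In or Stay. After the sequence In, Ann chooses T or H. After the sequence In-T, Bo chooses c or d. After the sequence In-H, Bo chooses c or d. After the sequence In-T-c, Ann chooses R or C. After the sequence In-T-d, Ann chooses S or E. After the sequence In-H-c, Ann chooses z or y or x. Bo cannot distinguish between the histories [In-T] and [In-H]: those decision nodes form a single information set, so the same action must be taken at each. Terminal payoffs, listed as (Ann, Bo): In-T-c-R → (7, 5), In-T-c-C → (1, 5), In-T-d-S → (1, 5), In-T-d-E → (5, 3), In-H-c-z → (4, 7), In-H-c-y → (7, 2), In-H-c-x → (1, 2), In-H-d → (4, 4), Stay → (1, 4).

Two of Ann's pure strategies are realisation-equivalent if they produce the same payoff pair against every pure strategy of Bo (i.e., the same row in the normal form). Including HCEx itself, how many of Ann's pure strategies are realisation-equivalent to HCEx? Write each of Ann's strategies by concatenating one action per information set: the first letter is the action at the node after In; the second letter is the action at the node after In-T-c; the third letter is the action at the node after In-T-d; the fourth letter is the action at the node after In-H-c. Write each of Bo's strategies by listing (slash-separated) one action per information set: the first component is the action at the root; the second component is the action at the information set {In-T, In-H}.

Row for HCEx (columns In/c, In/d, Stay/c, Stay/d): (1,2) (4,4) (1,4) (1,4).
Under HCEx, Ann's choice at the node after In-T-c and at the node after In-T-d can never be reached regardless of what Bo does, so varying those choices leaves every outcome unchanged.
Holding the reachable choices fixed and varying the unreachable ones freely already gives 2 × 2 = 4 equivalent strategies.
No other strategy reproduces this row, so those 4 are the full class: HRSx, HREx, HCSx, HCEx.

4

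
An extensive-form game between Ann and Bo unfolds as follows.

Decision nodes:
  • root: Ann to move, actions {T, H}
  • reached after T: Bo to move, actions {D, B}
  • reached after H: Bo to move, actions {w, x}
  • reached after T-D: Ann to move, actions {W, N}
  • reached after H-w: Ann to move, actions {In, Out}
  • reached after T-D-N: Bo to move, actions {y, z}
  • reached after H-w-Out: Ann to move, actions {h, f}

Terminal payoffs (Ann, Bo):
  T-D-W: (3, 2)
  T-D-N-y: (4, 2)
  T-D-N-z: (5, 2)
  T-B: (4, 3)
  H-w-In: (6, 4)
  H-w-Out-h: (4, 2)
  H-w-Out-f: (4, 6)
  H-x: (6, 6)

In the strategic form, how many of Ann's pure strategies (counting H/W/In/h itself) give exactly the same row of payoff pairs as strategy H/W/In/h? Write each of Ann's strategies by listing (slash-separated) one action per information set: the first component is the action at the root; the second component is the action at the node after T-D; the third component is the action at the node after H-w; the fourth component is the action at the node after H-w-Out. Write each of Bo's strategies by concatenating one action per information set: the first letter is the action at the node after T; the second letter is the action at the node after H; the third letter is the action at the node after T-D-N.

4

Row for H/W/In/h (columns Dwy, Dwz, Dxy, Dxz, Bwy, Bwz, Bxy, Bxz): (6,4) (6,4) (6,6) (6,6) (6,4) (6,4) (6,6) (6,6).
Under H/W/In/h, Ann's choice at the node after T-D and at the node after H-w-Out can never be reached regardless of what Bo does, so varying those choices leaves every outcome unchanged.
Holding the reachable choices fixed and varying the unreachable ones freely already gives 2 × 2 = 4 equivalent strategies.
No other strategy reproduces this row, so those 4 are the full class: H/W/In/h, H/W/In/f, H/N/In/h, H/N/In/f.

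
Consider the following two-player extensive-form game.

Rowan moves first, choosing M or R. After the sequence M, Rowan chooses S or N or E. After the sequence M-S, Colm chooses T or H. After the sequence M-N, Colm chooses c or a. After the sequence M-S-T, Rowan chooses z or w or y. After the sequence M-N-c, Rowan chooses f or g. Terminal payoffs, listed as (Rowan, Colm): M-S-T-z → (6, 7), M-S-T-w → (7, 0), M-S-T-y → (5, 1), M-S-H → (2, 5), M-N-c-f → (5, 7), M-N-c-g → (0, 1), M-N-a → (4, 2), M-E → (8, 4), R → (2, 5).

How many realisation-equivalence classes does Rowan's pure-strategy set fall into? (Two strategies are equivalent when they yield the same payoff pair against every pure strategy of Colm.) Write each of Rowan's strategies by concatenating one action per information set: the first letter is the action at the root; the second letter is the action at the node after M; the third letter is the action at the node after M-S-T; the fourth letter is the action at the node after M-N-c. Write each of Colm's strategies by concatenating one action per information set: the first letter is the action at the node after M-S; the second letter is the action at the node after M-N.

7

Rowan has 36 pure strategies: MSzf, MSzg, MSwf, MSwg, MSyf, MSyg, MNzf, MNzg, MNwf, MNwg, MNyf, MNyg, MEzf, MEzg, MEwf, MEwg, MEyf, MEyg, RSzf, RSzg, RSwf, RSwg, RSyf, RSyg, RNzf, RNzg, RNwf, RNwg, RNyf, RNyg, REzf, REzg, REwf, REwg, REyf, REyg. Columns: Tc, Ta, Hc, Ha.
{MSzf, MSzg} → row (6,7) (6,7) (2,5) (2,5)
{MSwf, MSwg} → row (7,0) (7,0) (2,5) (2,5)
{MSyf, MSyg} → row (5,1) (5,1) (2,5) (2,5)
{MNzf, MNwf, MNyf} → row (5,7) (4,2) (5,7) (4,2)
{MNzg, MNwg, MNyg} → row (0,1) (4,2) (0,1) (4,2)
{MEzf, MEzg, MEwf, MEwg, MEyf, MEyg} → row (8,4) (8,4) (8,4) (8,4)
{RSzf, RSzg, RSwf, RSwg, RSyf, RSyg, RNzf, RNzg, RNwf, RNwg, RNyf, RNyg, REzf, REzg, REwf, REwg, REyf, REyg} → row (2,5) (2,5) (2,5) (2,5)
That's 7 distinct rows out of 36 strategies.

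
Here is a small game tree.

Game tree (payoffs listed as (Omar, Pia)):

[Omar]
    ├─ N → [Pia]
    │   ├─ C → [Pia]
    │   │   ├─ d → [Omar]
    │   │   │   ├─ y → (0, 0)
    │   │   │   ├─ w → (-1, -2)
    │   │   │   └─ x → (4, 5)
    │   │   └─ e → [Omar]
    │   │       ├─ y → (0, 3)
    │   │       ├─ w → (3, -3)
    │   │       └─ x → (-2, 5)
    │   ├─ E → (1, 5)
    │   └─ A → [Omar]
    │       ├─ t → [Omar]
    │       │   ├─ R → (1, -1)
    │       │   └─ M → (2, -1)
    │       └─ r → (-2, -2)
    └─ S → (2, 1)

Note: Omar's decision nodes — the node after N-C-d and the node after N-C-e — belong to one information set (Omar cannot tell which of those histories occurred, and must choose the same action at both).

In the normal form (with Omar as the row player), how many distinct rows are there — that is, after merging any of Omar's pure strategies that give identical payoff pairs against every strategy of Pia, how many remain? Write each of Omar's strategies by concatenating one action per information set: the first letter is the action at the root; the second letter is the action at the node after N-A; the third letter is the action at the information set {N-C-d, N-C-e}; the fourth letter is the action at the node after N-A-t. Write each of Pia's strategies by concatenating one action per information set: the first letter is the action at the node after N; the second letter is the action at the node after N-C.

Omar has 24 pure strategies: NtyR, NtyM, NtwR, NtwM, NtxR, NtxM, NryR, NryM, NrwR, NrwM, NrxR, NrxM, StyR, StyM, StwR, StwM, StxR, StxM, SryR, SryM, SrwR, SrwM, SrxR, SrxM. Columns: Cd, Ce, Ed, Ee, Ad, Ae.
{NtyR} → row (0,0) (0,3) (1,5) (1,5) (1,-1) (1,-1)
{NtyM} → row (0,0) (0,3) (1,5) (1,5) (2,-1) (2,-1)
{NtwR} → row (-1,-2) (3,-3) (1,5) (1,5) (1,-1) (1,-1)
{NtwM} → row (-1,-2) (3,-3) (1,5) (1,5) (2,-1) (2,-1)
{NtxR} → row (4,5) (-2,5) (1,5) (1,5) (1,-1) (1,-1)
{NtxM} → row (4,5) (-2,5) (1,5) (1,5) (2,-1) (2,-1)
{NryR, NryM} → row (0,0) (0,3) (1,5) (1,5) (-2,-2) (-2,-2)
{NrwR, NrwM} → row (-1,-2) (3,-3) (1,5) (1,5) (-2,-2) (-2,-2)
{NrxR, NrxM} → row (4,5) (-2,5) (1,5) (1,5) (-2,-2) (-2,-2)
{StyR, StyM, StwR, StwM, StxR, StxM, SryR, SryM, SrwR, SrwM, SrxR, SrxM} → row (2,1) (2,1) (2,1) (2,1) (2,1) (2,1)
That's 10 distinct rows out of 24 strategies.

10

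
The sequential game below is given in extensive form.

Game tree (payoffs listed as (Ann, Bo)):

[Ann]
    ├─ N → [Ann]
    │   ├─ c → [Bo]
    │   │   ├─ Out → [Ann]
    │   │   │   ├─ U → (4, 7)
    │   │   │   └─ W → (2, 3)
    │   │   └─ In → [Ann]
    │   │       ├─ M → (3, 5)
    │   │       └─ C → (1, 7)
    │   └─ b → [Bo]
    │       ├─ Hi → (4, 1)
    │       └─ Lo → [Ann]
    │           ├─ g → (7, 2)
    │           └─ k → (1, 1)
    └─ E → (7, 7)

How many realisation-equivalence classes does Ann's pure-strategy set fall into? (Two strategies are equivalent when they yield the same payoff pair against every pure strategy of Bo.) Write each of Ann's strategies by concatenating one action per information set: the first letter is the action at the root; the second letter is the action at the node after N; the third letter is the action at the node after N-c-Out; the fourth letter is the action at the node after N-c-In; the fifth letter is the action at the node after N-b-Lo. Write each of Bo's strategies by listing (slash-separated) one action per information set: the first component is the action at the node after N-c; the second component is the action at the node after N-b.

7

Ann has 32 pure strategies: NcUMg, NcUMk, NcUCg, NcUCk, NcWMg, NcWMk, NcWCg, NcWCk, NbUMg, NbUMk, NbUCg, NbUCk, NbWMg, NbWMk, NbWCg, NbWCk, EcUMg, EcUMk, EcUCg, EcUCk, EcWMg, EcWMk, EcWCg, EcWCk, EbUMg, EbUMk, EbUCg, EbUCk, EbWMg, EbWMk, EbWCg, EbWCk. Columns: Out/Hi, Out/Lo, In/Hi, In/Lo.
{NcUMg, NcUMk} → row (4,7) (4,7) (3,5) (3,5)
{NcUCg, NcUCk} → row (4,7) (4,7) (1,7) (1,7)
{NcWMg, NcWMk} → row (2,3) (2,3) (3,5) (3,5)
{NcWCg, NcWCk} → row (2,3) (2,3) (1,7) (1,7)
{NbUMg, NbUCg, NbWMg, NbWCg} → row (4,1) (7,2) (4,1) (7,2)
{NbUMk, NbUCk, NbWMk, NbWCk} → row (4,1) (1,1) (4,1) (1,1)
{EcUMg, EcUMk, EcUCg, EcUCk, EcWMg, EcWMk, EcWCg, EcWCk, EbUMg, EbUMk, EbUCg, EbUCk, EbWMg, EbWMk, EbWCg, EbWCk} → row (7,7) (7,7) (7,7) (7,7)
That's 7 distinct rows out of 32 strategies.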